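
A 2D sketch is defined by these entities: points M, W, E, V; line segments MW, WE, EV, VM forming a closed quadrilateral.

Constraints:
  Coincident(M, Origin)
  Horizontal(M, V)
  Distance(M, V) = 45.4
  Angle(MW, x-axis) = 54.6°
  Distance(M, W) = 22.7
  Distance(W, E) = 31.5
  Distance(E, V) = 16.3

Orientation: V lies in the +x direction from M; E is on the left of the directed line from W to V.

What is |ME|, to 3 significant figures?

47.5

M is at the origin; MV is horizontal with |MV| = 45.4 and V in +x, so V = (45.4, 0). MW runs at 54.6° with |MW| = 22.7, so W = (13.1, 18.5). E is determined by |WE| = 31.5 and |EV| = 16.3 together: it lies at the intersection of circle(W, 31.5) and circle(V, 16.3). With |WV| = 37.2, the foot of the radical line on WV is 28.4 from W and the perpendicular offset is √(31.5² − 28.4²) = 13.7. Taking the left-of-WV solution: E = (44.6, 16.3).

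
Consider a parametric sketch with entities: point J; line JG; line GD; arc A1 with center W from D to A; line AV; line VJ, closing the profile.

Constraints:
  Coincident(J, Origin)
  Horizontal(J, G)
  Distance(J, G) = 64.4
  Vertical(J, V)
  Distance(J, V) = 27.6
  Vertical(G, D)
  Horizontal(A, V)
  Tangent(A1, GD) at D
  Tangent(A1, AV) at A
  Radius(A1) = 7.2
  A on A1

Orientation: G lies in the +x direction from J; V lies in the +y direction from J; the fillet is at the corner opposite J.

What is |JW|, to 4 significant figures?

60.73

J is at the origin; J and G share the same y with |JG| = 64.4 and G on the +x side, so G = (64.40, 0.000). J and V share the same x with |JV| = 27.6 and V on the +y side, so V = (0.000, 27.60). The virtual corner opposite J is at (64.40, 27.60). Since A1 is tangent to GD there, WD ⟂ GD and A1 meets AV tangentially, so WA is at right angles to AV, with radius 7.2, so the center W sits 7.2 in from both sides at W = (57.20, 20.40). Then |JW| = |W − J| = 60.73.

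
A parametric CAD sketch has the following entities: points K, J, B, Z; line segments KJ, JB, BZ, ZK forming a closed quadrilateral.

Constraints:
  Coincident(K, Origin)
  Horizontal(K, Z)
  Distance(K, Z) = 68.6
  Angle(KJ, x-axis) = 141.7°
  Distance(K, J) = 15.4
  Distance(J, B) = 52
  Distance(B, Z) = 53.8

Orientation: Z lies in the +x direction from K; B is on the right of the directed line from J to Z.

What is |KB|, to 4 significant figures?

36.87

K is at the origin; K and Z share the same y with |KZ| = 68.6 and Z in +x, so Z = (68.6, 0). KJ runs at 141.7° with |KJ| = 15.4, so J = (-12.09, 9.545). B is determined by |JB| = 52.0 and |BZ| = 53.8 together: it lies at the intersection of circle(J, 52.0) and circle(Z, 53.8). With |JZ| = 81.25, the foot of the radical line on JZ is 39.45 from J and the perpendicular offset is √(52.0² − 39.45²) = 33.88. Taking the right-of-JZ solution: B = (23.11, -28.73).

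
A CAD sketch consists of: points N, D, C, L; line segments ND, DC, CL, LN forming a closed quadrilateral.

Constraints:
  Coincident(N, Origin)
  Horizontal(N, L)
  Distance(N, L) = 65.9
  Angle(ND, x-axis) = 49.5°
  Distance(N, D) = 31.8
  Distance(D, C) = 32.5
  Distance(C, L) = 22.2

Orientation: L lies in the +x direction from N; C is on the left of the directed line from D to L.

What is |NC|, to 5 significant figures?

55.403

N is at the origin; N and L share the same y with |NL| = 65.9 and L in +x, so L = (65.9, 0). ND runs at 49.5° with |ND| = 31.8, so D = (20.652, 24.181). C is determined by |DC| = 32.5 and |CL| = 22.2 together: it lies at the intersection of circle(D, 32.5) and circle(L, 22.2). With |DL| = 51.304, the foot of the radical line on DL is 31.143 from D and the perpendicular offset is √(32.5² − 31.143²) = 9.2941. Taking the left-of-DL solution: C = (52.500, 17.699).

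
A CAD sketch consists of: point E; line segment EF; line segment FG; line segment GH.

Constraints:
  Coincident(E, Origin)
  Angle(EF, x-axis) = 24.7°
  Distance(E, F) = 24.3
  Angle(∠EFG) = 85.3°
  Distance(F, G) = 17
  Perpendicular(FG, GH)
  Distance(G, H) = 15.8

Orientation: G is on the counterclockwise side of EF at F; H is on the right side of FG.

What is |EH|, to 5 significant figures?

42.740

E is at the origin; EF runs at 24.7° with length 24.3, so F = 24.3·(cos 24.7°, sin 24.7°) = (22.077, 10.154). ∠EFG = 85.3°, so FG runs at 24.7° + (180° − 85.3°) = 119.40° from the x-axis; with |FG| = 17.0, G = F + 17.0·(cos 119.40°, sin 119.40°) = (13.731, 24.965). FG is perpendicular to GH; with |GH| = 15.8 on the right of FG, H = G + 15.8·(0.87121, 0.49090) = (27.497, 32.721). Then |EH| = |H − E| = 42.740.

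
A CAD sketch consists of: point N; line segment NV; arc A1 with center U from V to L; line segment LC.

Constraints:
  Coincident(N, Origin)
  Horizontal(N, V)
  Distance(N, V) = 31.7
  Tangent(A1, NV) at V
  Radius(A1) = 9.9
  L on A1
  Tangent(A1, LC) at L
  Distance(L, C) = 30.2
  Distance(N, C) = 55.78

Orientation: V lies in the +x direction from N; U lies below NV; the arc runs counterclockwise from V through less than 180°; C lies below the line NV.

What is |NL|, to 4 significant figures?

27.34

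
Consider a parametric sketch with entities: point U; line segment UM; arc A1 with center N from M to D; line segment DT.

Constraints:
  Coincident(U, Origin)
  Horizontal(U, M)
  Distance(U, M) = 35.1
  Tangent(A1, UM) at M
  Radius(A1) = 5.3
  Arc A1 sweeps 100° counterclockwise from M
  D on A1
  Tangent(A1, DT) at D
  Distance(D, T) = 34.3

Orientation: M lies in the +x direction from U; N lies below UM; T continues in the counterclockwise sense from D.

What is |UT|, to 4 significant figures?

53.70

On A1, M sits at bearing 90° from N; a 100° counterclockwise sweep puts D at bearing 190°, so D = N + 5.3·(cos 190°, sin 190°) = (29.88, -6.220). A1 meets DT tangentially, so ND is at right angles to DT, so DT runs along (−sin 190°, cos 190°); with |DT| = 34.3, T = (35.84, -40.00). Then |UT| = |T − U| = 53.70.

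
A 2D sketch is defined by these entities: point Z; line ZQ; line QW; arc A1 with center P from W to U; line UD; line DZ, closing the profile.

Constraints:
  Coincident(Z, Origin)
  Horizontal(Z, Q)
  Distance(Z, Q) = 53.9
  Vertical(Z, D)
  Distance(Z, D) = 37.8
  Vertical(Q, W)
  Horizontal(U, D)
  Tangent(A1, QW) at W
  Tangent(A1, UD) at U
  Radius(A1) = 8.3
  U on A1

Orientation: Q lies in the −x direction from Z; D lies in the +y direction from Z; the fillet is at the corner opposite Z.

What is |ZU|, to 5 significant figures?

59.230

Z is at the origin; ZQ is horizontal with |ZQ| = 53.9 and Q on the −x side, so Q = (-53.900, 0.0000). Z and D share the same x with |ZD| = 37.8 and D on the +y side, so D = (0.0000, 37.800). The virtual corner opposite Z is at (-53.900, 37.800). The tangent condition forces PW to be normal to QW and tangency of A1 to UD means the radius PU is perpendicular to UD, with radius 8.3, so the center P sits 8.3 in from both sides at P = (-45.600, 29.500). That places the tangent points at W = (-53.900, 29.500) on QW and U = (-45.600, 37.800) on UD. Then |ZU| = |U − Z| = 59.230.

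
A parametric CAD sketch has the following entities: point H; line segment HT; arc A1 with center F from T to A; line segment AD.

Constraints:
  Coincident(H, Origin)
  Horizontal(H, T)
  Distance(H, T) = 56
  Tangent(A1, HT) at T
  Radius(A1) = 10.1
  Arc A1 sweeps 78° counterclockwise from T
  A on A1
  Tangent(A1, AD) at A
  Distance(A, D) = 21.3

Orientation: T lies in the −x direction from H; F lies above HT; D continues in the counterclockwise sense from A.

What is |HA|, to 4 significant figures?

46.81

H is at the origin; H and T share the same y with |HT| = 56.0 and T on the −x side, so T = (-56.00, 0.000). Since A1 is tangent to HT there, FT ⟂ HT, so F = T + (0, 10.1) = (-56.00, 10.10). On A1, T sits at bearing -90° from F; a 78° counterclockwise sweep puts A at bearing -12°, so A = F + 10.1·(cos -12°, sin -12°) = (-46.12, 8.000). Then |HA| = |A − H| = 46.81.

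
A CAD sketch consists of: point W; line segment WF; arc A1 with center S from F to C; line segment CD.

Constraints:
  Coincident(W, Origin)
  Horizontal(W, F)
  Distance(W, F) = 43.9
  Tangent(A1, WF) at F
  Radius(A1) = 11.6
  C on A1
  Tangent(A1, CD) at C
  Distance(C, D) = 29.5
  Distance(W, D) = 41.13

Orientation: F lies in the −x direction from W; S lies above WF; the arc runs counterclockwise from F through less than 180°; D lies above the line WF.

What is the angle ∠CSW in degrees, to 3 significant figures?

7.06°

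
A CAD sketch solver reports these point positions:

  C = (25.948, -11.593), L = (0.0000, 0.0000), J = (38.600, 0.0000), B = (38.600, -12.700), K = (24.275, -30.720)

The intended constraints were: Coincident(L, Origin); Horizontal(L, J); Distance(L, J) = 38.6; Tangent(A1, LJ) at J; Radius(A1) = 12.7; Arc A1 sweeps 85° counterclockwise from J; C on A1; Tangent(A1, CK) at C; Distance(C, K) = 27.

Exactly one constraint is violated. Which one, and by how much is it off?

Distance(C, K) = 27 — off by 7.80.

L = (0.00, 0.00) ✓; L.y = 0.00, J.y = 0.00 ✓; |LJ| = 38.60 ✓; ∠(BJ, JL) = 90.00° ✓; |BJ| = 12.70 ✓; bearing(B→C) − bearing(B→J) = 85.00° ✓; |BC| = 12.70 ✓; ∠(BC, CK) = 90.00° ✓; |CK| = 19.20 ✗.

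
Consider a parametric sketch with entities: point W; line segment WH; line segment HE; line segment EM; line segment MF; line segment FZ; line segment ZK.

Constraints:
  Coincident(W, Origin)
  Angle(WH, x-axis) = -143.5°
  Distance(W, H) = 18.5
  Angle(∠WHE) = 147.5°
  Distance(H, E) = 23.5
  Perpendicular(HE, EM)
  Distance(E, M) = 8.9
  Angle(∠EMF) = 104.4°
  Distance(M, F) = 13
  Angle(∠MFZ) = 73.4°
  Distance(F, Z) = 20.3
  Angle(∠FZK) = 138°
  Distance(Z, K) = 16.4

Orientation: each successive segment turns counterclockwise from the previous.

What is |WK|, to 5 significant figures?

48.893

W is at the origin; WH runs at -143.5° with length 18.5, so H = (-14.871, -11.004). ∠WHE = 147.5° gives HE at -111.00° from the x-axis; with |HE| = 23.5, E = (-23.293, -32.943). HE is perpendicular to EM, so EM runs at -21.000°; with |EM| = 8.9, M = (-14.984, -36.133). ∠EMF = 104.4° gives MF at 54.600° from the x-axis; with |MF| = 13.0, F = (-7.4535, -25.536). ∠MFZ = 73.4° gives FZ at 161.20° from the x-axis; with |FZ| = 20.3, Z = (-26.670, -18.994). ∠FZK = 138.0° gives ZK at -156.80° from the x-axis; with |ZK| = 16.4, K = (-41.744, -25.455). Then |WK| = |K − W| = 48.893.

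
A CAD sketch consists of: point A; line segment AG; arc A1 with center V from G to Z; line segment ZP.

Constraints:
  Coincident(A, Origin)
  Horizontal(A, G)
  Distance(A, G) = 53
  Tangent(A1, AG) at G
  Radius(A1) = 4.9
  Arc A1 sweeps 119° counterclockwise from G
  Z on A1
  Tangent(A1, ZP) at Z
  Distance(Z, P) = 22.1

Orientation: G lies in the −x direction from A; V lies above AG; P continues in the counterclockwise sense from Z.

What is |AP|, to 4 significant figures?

65.11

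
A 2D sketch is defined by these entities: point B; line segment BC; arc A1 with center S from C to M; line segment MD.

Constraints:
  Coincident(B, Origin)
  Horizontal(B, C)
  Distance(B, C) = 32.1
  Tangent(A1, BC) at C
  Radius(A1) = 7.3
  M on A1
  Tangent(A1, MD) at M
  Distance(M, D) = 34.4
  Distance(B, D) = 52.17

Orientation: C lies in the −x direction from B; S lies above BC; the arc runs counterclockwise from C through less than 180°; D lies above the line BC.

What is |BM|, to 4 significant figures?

26.29

B is at the origin; BC is horizontal with |BC| = 32.1 and C on the −x side, so C = (-32.10, 0.000). The tangent condition forces SC to be normal to BC, so S = C + (0, 7.3) = (-32.10, 7.300). Since SM ⟂ MD (tangency), |SD| = √(7.3² + 34.4²) = 35.17 regardless of where M sits on A1. So D lies on both circle(B, 52.17) and circle(S, 35.17); the above-BC intersection is D = (-30.36, 42.42). M is the foot of the tangent from D: M = (-24.89, 8.461).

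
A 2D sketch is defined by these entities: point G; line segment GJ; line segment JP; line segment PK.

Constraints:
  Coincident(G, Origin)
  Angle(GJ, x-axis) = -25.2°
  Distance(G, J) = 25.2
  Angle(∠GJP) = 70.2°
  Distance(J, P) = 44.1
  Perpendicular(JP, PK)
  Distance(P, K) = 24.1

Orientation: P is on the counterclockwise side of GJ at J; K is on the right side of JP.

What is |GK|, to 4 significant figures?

59.59

∠GJP = 70.2°, so JP runs at -25.2° + (180° − 70.2°) = 84.60° from the x-axis; with |JP| = 44.1, P = J + 44.1·(cos 84.60°, sin 84.60°) = (26.95, 33.17). JP ⟂ PK; with |PK| = 24.1 on the right of JP, K = P + 24.1·(0.9956, -0.09411) = (50.94, 30.91). Then |GK| = |K − G| = 59.59.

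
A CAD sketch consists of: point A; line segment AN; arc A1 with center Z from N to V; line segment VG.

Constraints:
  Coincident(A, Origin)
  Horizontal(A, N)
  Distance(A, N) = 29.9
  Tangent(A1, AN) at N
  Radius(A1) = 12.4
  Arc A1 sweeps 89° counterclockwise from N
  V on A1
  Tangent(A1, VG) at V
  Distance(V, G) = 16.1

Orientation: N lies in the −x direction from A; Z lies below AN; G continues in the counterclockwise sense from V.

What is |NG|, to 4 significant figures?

30.99

On A1, N sits at bearing 90° from Z; an 89° counterclockwise sweep puts V at bearing 179°, so V = Z + 12.4·(cos 179°, sin 179°) = (-42.30, -12.18). A1 meets VG tangentially, so ZV is at right angles to VG, so VG runs along (−sin 179°, cos 179°); with |VG| = 16.1, G = (-42.58, -28.28). Then |NG| = |G − N| = 30.99.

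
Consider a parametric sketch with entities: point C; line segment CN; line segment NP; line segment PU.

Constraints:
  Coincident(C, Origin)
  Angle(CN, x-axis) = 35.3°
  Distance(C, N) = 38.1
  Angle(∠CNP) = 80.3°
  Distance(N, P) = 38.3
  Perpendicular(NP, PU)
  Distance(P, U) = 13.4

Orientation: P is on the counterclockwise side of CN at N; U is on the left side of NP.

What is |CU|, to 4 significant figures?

40.00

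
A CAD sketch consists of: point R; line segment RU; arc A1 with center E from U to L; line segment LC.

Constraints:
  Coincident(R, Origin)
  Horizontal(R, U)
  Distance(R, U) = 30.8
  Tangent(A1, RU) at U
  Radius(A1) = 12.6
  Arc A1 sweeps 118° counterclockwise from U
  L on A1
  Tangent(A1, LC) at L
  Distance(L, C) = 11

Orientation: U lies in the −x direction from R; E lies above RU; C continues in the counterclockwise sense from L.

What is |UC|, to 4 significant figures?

28.85

R is at the origin; R and U share the same y with |RU| = 30.8 and U on the −x side, so U = (-30.80, 0.000). The tangent condition forces EU to be normal to RU, so E = U + (0, 12.6) = (-30.80, 12.60). On A1, U sits at bearing -90° from E; a 118° counterclockwise sweep puts L at bearing 28°, so L = E + 12.6·(cos 28°, sin 28°) = (-19.67, 18.52). Tangency of A1 to LC means the radius EL is perpendicular to LC, so LC runs along (−sin 28°, cos 28°); with |LC| = 11.0, C = (-24.84, 28.23). Then |UC| = |C − U| = 28.85.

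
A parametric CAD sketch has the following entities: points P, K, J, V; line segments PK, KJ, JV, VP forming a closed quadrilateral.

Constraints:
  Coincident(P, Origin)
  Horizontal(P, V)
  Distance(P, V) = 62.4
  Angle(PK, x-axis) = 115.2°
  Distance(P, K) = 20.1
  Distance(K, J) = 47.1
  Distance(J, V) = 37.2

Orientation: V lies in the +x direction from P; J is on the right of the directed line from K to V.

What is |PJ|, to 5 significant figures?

29.967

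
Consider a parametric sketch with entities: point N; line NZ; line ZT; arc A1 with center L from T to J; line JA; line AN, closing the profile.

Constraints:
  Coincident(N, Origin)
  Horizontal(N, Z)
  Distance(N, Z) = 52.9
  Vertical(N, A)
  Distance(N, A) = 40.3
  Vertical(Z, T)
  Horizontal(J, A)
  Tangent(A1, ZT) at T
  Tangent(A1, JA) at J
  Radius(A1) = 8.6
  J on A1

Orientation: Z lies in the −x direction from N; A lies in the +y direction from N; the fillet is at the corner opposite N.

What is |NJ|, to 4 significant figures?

59.89

The virtual corner opposite N is at (-52.90, 40.30). Tangency of A1 to ZT means the radius LT is perpendicular to ZT and tangency of A1 to JA means the radius LJ is perpendicular to JA, with radius 8.6, so the center L sits 8.6 in from both sides at L = (-44.30, 31.70). That places the tangent points at T = (-52.90, 31.70) on ZT and J = (-44.30, 40.30) on JA. Then |NJ| = |J − N| = 59.89.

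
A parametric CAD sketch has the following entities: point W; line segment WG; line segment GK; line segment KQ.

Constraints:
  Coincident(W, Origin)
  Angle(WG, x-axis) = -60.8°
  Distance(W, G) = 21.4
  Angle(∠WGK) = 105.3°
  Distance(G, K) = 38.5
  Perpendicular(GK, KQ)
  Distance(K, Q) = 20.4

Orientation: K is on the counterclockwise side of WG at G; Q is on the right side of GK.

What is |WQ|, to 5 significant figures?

60.277

W is at the origin; WG runs at -60.8° with length 21.4, so G = 21.4·(cos -60.8°, sin -60.8°) = (10.440, -18.681). ∠WGK = 105.3°, so GK runs at -60.8° + (180° − 105.3°) = 13.900° from the x-axis; with |GK| = 38.5, K = G + 38.5·(cos 13.900°, sin 13.900°) = (47.813, -9.4318). GK is perpendicular to KQ; with |KQ| = 20.4 on the right of GK, Q = K + 20.4·(0.24023, -0.97072) = (52.713, -29.234). Then |WQ| = |Q − W| = 60.277.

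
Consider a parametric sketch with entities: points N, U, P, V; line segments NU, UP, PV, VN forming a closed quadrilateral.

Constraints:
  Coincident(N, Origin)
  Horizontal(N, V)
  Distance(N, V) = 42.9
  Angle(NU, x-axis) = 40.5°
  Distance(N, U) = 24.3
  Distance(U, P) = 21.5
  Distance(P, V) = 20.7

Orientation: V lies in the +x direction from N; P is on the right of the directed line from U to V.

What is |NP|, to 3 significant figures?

23.5

N is at the origin; NV is horizontal with |NV| = 42.9 and V in +x, so V = (42.9, 0). NU runs at 40.5° with |NU| = 24.3, so U = (18.5, 15.8). P is determined by |UP| = 21.5 and |PV| = 20.7 together: it lies at the intersection of circle(U, 21.5) and circle(V, 20.7). With |UV| = 29.1, the foot of the radical line on UV is 15.1 from U and the perpendicular offset is √(21.5² − 15.1²) = 15.3. Taking the right-of-UV solution: P = (22.9, -5.26).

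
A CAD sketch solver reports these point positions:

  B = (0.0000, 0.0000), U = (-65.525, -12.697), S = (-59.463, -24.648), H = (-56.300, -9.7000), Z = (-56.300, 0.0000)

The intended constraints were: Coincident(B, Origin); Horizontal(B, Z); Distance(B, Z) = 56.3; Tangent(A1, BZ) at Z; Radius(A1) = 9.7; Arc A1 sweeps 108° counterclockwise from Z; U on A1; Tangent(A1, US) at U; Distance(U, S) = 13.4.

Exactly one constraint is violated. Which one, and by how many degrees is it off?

Tangent(A1, US) at U — off by 8.90°.

B = (0.00, 0.00) ✓; B.y = 0.00, Z.y = 0.00 ✓; |BZ| = 56.30 ✓; ∠(HZ, ZB) = 90.00° ✓; |HZ| = 9.700 ✓; bearing(H→U) − bearing(H→Z) = 108.0° ✓; |HU| = 9.700 ✓; ∠(HU, US) = 81.10° ✗; |US| = 13.40 ✓.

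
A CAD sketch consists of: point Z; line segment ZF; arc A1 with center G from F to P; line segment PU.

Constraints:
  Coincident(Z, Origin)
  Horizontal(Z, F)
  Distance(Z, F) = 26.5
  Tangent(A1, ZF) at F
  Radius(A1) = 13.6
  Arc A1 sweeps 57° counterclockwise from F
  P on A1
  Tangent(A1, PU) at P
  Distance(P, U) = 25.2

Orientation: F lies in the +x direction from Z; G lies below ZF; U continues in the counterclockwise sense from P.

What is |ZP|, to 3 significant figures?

16.3

Z is at the origin; ZF is horizontal with |ZF| = 26.5 and F on the +x side, so F = (26.5, 0.00). The tangent condition forces GF to be normal to ZF, so G = F + (0, -13.6) = (26.5, -13.6). On A1, F sits at bearing 90° from G; a 57° counterclockwise sweep puts P at bearing 147°, so P = G + 13.6·(cos 147°, sin 147°) = (15.1, -6.19). Then |ZP| = |P − Z| = 16.3.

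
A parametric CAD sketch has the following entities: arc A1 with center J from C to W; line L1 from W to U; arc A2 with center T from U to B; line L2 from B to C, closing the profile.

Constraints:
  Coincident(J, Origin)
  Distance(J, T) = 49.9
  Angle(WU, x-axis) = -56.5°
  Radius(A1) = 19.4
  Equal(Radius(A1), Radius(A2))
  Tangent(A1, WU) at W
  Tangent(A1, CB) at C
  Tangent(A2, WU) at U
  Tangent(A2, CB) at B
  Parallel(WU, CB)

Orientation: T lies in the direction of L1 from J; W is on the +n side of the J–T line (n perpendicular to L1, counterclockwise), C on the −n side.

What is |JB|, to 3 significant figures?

53.5

The slot axis is L1's direction at -56.5°, so u = (cos -56.5°, sin -56.5°) = (0.552, -0.834) and n = (−sin -56.5°, cos -56.5°) = (0.834, 0.552). J is at the origin and T lies 49.9 along u from J, so T = 49.9·u = (27.5, -41.6). Tangency of A1 to both parallel lines with radius 19.4 puts W and C at J ± 19.4·n: W = (16.2, 10.7), C = (-16.2, -10.7). Equal radii place U and B the same way about T: U = T + 19.4·n = (43.7, -30.9), B = T − 19.4·n = (11.4, -52.3). Then |JB| = |B − J| = 53.5.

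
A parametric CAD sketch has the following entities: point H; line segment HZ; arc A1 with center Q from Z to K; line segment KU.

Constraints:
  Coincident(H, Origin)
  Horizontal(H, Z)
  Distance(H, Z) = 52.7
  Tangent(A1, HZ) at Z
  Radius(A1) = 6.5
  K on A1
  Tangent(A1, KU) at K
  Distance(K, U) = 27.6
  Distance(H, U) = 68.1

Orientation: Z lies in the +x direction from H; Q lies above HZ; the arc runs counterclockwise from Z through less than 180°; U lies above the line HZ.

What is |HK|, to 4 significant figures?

59.56

H is at the origin; HZ is horizontal with |HZ| = 52.7 and Z on the +x side, so Z = (52.70, 0.000). Since A1 is tangent to HZ there, QZ ⟂ HZ, so Q = Z + (0, 6.5) = (52.70, 6.500). Since QK ⟂ KU (tangency), |QU| = √(6.5² + 27.6²) = 28.36 regardless of where K sits on A1. So U lies on both circle(H, 68.1) and circle(Q, 28.36); the above-HZ intersection is U = (58.91, 34.17). K is the foot of the tangent from U: K = (59.20, 6.569).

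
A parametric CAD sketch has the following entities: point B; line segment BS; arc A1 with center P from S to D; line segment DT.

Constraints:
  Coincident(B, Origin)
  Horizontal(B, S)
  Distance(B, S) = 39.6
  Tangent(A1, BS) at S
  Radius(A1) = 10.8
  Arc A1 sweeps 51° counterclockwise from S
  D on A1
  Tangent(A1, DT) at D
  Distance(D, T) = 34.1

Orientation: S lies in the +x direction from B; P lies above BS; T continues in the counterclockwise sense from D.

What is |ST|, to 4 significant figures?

42.68

B is at the origin; B and S share the same y with |BS| = 39.6 and S on the +x side, so S = (39.60, 0.000). A1 meets BS tangentially, so PS is at right angles to BS, so P = S + (0, 10.8) = (39.60, 10.80). On A1, S sits at bearing -90° from P; a 51° counterclockwise sweep puts D at bearing -39°, so D = P + 10.8·(cos -39°, sin -39°) = (47.99, 4.003). A1 meets DT tangentially, so PD is at right angles to DT, so DT runs along (−sin -39°, cos -39°); with |DT| = 34.1, T = (69.45, 30.50). Then |ST| = |T − S| = 42.68.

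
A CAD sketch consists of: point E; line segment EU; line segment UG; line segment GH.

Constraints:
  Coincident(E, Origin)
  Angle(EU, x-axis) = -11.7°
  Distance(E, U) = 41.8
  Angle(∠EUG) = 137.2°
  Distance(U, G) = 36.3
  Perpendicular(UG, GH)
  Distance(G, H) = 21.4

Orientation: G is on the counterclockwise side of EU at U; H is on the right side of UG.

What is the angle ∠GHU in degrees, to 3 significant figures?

59.5°

E is at the origin; EU runs at -11.7° with length 41.8, so U = 41.8·(cos -11.7°, sin -11.7°) = (40.9, -8.48). ∠EUG = 137.2°, so UG runs at -11.7° + (180° − 137.2°) = 31.1° from the x-axis; with |UG| = 36.3, G = U + 36.3·(cos 31.1°, sin 31.1°) = (72.0, 10.3). UG ⟂ GH; with |GH| = 21.4 on the right of UG, H = G + 21.4·(0.517, -0.856) = (83.1, -8.05). Then cos ∠GHU = HG·HU / (|HG||HU|), giving 59.5°.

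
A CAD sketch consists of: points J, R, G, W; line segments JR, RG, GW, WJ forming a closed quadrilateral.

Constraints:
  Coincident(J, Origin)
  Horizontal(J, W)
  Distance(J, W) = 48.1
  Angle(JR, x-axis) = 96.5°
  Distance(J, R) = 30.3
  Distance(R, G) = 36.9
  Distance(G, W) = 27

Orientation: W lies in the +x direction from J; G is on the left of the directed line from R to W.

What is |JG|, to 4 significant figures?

39.38

Checks: |RG| = 36.90 ✓; |GW| = 27.00 ✓.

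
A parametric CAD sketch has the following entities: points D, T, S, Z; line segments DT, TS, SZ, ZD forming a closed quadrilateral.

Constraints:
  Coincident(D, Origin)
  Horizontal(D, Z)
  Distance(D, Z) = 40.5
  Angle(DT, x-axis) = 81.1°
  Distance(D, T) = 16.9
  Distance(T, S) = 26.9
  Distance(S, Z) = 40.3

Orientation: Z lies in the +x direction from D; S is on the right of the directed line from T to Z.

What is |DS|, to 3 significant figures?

10.3

Checks: |TS| = 26.90 ✓; |SZ| = 40.30 ✓.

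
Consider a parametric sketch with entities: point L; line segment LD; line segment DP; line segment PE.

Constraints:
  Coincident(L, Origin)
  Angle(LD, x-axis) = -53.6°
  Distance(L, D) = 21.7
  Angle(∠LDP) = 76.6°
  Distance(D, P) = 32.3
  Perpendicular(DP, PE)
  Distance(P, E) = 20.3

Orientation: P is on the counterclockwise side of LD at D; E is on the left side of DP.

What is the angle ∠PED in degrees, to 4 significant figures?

57.85°

L is at the origin; LD runs at -53.6° with length 21.7, so D = 21.7·(cos -53.6°, sin -53.6°) = (12.88, -17.47). ∠LDP = 76.6°, so DP runs at -53.6° + (180° − 76.6°) = 49.80° from the x-axis; with |DP| = 32.3, P = D + 32.3·(cos 49.80°, sin 49.80°) = (33.73, 7.204). DP is perpendicular to PE; with |PE| = 20.3 on the left of DP, E = P + 20.3·(-0.7638, 0.6455) = (18.22, 20.31). Then cos ∠PED = EP·ED / (|EP||ED|), giving 57.85°.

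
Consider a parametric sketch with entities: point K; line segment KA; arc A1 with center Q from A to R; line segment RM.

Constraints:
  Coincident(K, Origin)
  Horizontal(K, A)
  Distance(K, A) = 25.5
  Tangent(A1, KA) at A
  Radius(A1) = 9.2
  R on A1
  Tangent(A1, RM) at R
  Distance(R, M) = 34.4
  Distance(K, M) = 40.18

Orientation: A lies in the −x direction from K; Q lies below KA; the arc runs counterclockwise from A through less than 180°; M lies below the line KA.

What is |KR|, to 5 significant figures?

35.575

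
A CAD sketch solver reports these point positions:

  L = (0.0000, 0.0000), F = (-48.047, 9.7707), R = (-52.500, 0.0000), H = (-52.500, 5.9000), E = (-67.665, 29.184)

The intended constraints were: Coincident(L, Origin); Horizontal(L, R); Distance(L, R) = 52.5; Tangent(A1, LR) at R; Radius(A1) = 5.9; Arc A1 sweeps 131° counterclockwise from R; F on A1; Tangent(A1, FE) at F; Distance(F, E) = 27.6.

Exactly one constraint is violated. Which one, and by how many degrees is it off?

Tangent(A1, FE) at F — off by 4.30°.

L = (0.00, 0.00) ✓; L.y = 0.00, R.y = 0.00 ✓; |LR| = 52.50 ✓; ∠(HR, RL) = 90.00° ✓; |HR| = 5.900 ✓; bearing(H→F) − bearing(H→R) = 131.0° ✓; |HF| = 5.900 ✓; ∠(HF, FE) = 85.70° ✗; |FE| = 27.60 ✓.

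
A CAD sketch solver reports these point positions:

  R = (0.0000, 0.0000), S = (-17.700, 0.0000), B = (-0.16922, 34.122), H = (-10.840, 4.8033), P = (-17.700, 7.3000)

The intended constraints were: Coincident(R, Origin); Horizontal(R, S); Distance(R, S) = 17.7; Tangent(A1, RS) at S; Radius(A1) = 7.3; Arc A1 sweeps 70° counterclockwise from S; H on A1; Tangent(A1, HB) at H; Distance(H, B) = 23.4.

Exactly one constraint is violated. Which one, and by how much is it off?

Distance(H, B) = 23.4 — off by 7.80.

R = (0.00, 0.00) ✓; R.y = 0.00, S.y = 0.00 ✓; |RS| = 17.70 ✓; ∠(PS, SR) = 90.00° ✓; |PS| = 7.300 ✓; bearing(P→H) − bearing(P→S) = 70.00° ✓; |PH| = 7.300 ✓; ∠(PH, HB) = 90.00° ✓; |HB| = 31.20 ✗.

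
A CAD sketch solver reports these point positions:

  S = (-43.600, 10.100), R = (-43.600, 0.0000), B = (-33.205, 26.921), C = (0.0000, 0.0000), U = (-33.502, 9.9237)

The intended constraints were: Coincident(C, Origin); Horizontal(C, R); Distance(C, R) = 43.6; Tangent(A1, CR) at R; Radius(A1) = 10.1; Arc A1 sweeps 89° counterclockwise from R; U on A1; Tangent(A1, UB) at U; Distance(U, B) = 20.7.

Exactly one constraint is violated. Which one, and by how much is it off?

Distance(U, B) = 20.7 — off by 3.70.

C = (0.00, 0.00) ✓; C.y = 0.00, R.y = 0.00 ✓; |CR| = 43.60 ✓; ∠(SR, RC) = 90.00° ✓; |SR| = 10.10 ✓; bearing(S→U) − bearing(S→R) = 89.00° ✓; |SU| = 10.10 ✓; ∠(SU, UB) = 90.00° ✓; |UB| = 17.00 ✗.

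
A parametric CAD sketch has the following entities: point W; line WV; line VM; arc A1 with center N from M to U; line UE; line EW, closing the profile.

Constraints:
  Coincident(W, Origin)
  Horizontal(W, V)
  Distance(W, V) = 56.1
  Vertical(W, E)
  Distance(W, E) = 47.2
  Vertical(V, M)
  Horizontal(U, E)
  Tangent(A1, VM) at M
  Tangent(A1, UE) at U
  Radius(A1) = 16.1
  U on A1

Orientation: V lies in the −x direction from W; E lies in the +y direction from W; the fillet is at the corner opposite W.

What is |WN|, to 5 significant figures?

50.668

W is at the origin; WV is horizontal with |WV| = 56.1 and V on the −x side, so V = (-56.100, 0.0000). WE is vertical with |WE| = 47.2 and E on the +y side, so E = (0.0000, 47.200). The virtual corner opposite W is at (-56.100, 47.200). The tangent condition forces NM to be normal to VM and the tangent condition forces NU to be normal to UE, with radius 16.1, so the center N sits 16.1 in from both sides at N = (-40.000, 31.100). Then |WN| = |N − W| = 50.668.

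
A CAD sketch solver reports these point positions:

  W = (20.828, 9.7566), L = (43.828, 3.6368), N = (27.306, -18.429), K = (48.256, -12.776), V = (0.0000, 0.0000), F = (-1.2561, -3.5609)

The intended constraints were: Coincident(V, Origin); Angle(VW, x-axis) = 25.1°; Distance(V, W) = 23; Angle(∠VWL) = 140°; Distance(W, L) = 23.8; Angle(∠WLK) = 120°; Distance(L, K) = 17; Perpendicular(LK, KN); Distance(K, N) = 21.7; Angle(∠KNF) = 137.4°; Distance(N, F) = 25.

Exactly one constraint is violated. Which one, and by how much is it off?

Distance(N, F) = 25 — off by 7.20.

V = (0.00, 0.00) ✓; VW at 25.10° ✓; |VW| = 23.00 ✓; ∠VWL = 140.0° ✓; |WL| = 23.80 ✓; ∠WLK = 120.0° ✓; |LK| = 17.00 ✓; ∠(LK, KN) = 90.00° ✓; |KN| = 21.70 ✓; ∠KNF = 137.4° ✓; |NF| = 32.20 ✗.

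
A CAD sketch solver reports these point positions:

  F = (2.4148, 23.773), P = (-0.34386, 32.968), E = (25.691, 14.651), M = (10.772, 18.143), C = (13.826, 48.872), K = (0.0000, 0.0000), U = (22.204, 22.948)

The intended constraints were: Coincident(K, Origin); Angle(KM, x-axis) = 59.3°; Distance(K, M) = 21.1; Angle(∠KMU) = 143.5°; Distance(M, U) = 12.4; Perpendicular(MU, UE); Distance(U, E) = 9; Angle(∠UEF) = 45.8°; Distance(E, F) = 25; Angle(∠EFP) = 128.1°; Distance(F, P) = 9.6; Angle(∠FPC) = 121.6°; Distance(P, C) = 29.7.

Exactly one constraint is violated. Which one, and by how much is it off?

Distance(P, C) = 29.7 — off by 8.40.

K = (0.00, 0.00) ✓; KM at 59.30° ✓; |KM| = 21.10 ✓; ∠KMU = 143.5° ✓; |MU| = 12.40 ✓; ∠(MU, UE) = 90.00° ✓; |UE| = 9.000 ✓; ∠UEF = 45.80° ✓; |EF| = 25.00 ✓; ∠EFP = 128.1° ✓; |FP| = 9.600 ✓; ∠FPC = 121.6° ✓; |PC| = 21.30 ✗.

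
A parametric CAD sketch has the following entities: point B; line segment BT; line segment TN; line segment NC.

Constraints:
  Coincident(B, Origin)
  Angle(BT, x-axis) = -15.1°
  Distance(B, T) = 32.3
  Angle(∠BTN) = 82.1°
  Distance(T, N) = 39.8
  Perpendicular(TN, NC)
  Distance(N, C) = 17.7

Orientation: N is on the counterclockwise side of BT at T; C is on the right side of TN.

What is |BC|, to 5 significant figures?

60.990

B is at the origin; BT runs at -15.1° with length 32.3, so T = 32.3·(cos -15.1°, sin -15.1°) = (31.185, -8.4143). ∠BTN = 82.1°, so TN runs at -15.1° + (180° − 82.1°) = 82.800° from the x-axis; with |TN| = 39.8, N = T + 39.8·(cos 82.800°, sin 82.800°) = (36.173, 31.072). TN ⟂ NC; with |NC| = 17.7 on the right of TN, C = N + 17.7·(0.99211, -0.12533) = (53.733, 28.853). Then |BC| = |C − B| = 60.990.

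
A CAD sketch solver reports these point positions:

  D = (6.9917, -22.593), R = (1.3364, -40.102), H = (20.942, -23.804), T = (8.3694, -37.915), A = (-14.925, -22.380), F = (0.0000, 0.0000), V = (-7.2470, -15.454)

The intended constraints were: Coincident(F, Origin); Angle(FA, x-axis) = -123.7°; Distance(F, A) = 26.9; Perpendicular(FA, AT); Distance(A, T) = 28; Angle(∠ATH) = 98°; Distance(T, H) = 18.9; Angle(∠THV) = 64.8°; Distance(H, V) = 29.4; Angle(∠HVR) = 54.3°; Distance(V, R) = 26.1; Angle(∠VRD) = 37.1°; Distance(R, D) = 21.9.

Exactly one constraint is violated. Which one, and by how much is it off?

Distance(R, D) = 21.9 — off by 3.50.

F = (0.00, 0.00) ✓; FA at -123.7° ✓; |FA| = 26.90 ✓; ∠(FA, AT) = 90.00° ✓; |AT| = 28.00 ✓; ∠ATH = 98.00° ✓; |TH| = 18.90 ✓; ∠THV = 64.80° ✓; |HV| = 29.40 ✓; ∠HVR = 54.30° ✓; |VR| = 26.10 ✓; ∠VRD = 37.10° ✓; |RD| = 18.40 ✗.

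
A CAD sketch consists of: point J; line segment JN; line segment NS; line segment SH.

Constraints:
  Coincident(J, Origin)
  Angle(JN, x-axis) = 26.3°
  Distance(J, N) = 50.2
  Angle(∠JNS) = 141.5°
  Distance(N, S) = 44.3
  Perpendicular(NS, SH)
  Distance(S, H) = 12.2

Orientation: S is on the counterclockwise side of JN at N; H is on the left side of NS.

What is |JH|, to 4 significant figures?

85.73

∠JNS = 141.5°, so NS runs at 26.3° + (180° − 141.5°) = 64.80° from the x-axis; with |NS| = 44.3, S = N + 44.3·(cos 64.80°, sin 64.80°) = (63.87, 62.33). The perpendicularity gives SH at right angles to NS; with |SH| = 12.2 on the left of NS, H = S + 12.2·(-0.9048, 0.4258) = (52.83, 67.52). Then |JH| = |H − J| = 85.73.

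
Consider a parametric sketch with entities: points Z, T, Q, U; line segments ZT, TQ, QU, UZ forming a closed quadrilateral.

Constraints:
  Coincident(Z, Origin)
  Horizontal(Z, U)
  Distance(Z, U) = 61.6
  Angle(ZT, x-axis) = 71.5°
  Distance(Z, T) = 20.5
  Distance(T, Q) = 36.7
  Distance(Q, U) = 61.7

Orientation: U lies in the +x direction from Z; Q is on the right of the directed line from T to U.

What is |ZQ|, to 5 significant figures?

17.171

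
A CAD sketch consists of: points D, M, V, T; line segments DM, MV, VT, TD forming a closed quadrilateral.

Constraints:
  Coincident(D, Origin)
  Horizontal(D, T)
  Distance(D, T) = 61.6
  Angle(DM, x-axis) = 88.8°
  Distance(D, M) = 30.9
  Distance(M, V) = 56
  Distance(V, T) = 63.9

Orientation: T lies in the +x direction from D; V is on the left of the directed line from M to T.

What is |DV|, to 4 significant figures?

78.02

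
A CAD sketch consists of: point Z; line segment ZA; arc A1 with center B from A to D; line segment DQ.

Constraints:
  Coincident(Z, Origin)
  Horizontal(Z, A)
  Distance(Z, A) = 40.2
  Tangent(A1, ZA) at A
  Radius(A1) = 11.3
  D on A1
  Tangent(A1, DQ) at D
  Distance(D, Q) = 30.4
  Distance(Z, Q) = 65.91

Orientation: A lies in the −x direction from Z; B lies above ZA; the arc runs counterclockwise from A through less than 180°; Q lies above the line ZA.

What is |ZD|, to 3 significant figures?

36.5

Z is at the origin; Z and A share the same y with |ZA| = 40.2 and A on the −x side, so A = (-40.2, 0.00). A1 meets ZA tangentially, so BA is at right angles to ZA, so B = A + (0, 11.3) = (-40.2, 11.3). Since BD ⟂ DQ (tangency), |BQ| = √(11.3² + 30.4²) = 32.4 regardless of where D sits on A1. So Q lies on both circle(Z, 65.91) and circle(B, 32.4); the above-ZA intersection is Q = (-50.8, 41.9). D is the foot of the tangent from Q: D = (-31.5, 18.5).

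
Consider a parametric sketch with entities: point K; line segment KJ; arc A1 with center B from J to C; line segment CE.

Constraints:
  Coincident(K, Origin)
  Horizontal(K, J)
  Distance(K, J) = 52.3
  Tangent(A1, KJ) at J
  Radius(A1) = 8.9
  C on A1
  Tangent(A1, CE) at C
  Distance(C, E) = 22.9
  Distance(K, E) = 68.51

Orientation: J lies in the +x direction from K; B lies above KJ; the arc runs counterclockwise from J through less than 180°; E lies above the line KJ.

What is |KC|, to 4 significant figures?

61.88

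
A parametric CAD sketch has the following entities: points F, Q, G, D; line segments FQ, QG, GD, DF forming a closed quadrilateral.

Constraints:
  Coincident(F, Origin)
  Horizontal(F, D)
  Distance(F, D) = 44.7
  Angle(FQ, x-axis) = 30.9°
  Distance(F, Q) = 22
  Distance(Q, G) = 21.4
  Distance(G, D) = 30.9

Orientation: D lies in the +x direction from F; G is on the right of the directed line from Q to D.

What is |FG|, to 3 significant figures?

18.3

Checks: |QG| = 21.40 ✓; |GD| = 30.90 ✓.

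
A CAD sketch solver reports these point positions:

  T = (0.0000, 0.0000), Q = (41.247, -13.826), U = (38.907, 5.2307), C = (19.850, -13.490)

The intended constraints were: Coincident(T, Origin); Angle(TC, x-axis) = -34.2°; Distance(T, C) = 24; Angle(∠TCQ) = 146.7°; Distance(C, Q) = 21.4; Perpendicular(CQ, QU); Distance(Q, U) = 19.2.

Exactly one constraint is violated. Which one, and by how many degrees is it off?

Perpendicular(CQ, QU) — off by 7.90°.

T = (0.00, 0.00) ✓; TC at -34.20° ✓; |TC| = 24.00 ✓; ∠TCQ = 146.7° ✓; |CQ| = 21.40 ✓; ∠(CQ, QU) = 97.90° ✗; |QU| = 19.20 ✓.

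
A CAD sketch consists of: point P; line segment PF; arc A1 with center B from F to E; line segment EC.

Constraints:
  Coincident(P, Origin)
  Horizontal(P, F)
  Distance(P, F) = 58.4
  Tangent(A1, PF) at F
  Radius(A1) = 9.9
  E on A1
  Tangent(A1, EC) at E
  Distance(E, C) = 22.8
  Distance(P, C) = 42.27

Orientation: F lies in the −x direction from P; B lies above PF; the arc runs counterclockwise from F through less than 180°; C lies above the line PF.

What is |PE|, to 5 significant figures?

50.815

P is at the origin; P and F share the same y with |PF| = 58.4 and F on the −x side, so F = (-58.400, 0.0000). The tangent condition forces BF to be normal to PF, so B = F + (0, 9.9) = (-58.400, 9.9000). Since BE ⟂ EC (tangency), |BC| = √(9.9² + 22.8²) = 24.857 regardless of where E sits on A1. So C lies on both circle(P, 42.27) and circle(B, 24.857); the above-PF intersection is C = (-36.406, 21.480). E is the foot of the tangent from C: E = (-50.680, 3.7017).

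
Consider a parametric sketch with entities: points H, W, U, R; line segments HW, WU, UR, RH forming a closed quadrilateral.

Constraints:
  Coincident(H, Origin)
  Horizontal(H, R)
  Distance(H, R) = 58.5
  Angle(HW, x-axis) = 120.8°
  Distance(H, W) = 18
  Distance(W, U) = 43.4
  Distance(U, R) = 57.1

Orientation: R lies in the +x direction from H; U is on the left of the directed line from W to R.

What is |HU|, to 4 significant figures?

50.18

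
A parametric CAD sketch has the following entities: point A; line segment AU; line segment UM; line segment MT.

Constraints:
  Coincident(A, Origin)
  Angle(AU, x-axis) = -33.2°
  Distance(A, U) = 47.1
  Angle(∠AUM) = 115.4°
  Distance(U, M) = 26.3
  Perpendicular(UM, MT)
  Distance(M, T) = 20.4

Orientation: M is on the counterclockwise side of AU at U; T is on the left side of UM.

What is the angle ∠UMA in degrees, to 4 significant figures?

42.46°

A is at the origin; AU runs at -33.2° with length 47.1, so U = 47.1·(cos -33.2°, sin -33.2°) = (39.41, -25.79). ∠AUM = 115.4°, so UM runs at -33.2° + (180° − 115.4°) = 31.40° from the x-axis; with |UM| = 26.3, M = U + 26.3·(cos 31.40°, sin 31.40°) = (61.86, -12.09). Then cos ∠UMA = MU·MA / (|MU||MA|), giving 42.46°.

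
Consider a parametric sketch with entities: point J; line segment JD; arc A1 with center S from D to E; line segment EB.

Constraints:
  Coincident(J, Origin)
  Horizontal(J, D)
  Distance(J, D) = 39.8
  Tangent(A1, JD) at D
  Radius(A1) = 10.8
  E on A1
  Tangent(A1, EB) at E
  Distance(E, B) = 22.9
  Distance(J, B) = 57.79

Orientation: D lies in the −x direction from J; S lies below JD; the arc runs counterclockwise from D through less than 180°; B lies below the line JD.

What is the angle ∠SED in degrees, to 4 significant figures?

39.06°

J is at the origin; J and D share the same y with |JD| = 39.8 and D on the −x side, so D = (-39.80, 0.000). Since A1 is tangent to JD there, SD ⟂ JD, so S = D + (0, -10.8) = (-39.80, -10.80). Since SE ⟂ EB (tangency), |SB| = √(10.8² + 22.9²) = 25.32 regardless of where E sits on A1. So B lies on both circle(J, 57.79) and circle(S, 25.32); the below-JD intersection is B = (-45.65, -35.43). E is the foot of the tangent from B: E = (-50.37, -13.02).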